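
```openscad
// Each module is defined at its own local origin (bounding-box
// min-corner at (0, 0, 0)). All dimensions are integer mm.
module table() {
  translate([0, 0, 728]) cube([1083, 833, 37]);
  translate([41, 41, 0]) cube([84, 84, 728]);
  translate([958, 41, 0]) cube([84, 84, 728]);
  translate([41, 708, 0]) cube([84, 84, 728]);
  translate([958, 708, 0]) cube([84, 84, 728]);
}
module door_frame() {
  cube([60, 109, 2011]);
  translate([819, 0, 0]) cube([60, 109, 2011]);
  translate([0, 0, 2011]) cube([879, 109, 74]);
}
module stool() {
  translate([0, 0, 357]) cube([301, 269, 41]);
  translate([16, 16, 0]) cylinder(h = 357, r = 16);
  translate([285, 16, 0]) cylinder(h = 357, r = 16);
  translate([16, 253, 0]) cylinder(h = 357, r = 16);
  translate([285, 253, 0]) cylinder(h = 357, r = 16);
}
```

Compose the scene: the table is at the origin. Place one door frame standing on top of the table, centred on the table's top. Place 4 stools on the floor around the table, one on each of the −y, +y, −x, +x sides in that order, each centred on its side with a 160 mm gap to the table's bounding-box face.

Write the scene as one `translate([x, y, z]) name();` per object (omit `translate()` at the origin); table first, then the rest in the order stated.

table();
translate([102, 362, 765]) door_frame();
translate([391, -429, 0]) stool();
translate([391, 993, 0]) stool();
translate([-461, 282, 0]) stool();
translate([1243, 282, 0]) stool();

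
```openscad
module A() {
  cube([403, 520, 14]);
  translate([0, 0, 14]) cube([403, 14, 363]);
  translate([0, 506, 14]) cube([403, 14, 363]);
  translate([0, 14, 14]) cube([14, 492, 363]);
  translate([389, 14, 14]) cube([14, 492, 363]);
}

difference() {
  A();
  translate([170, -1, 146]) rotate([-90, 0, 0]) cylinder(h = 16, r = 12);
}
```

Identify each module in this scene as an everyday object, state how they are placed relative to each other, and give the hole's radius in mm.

A is an open box. The open box has a circular hole through its front wall. The hole's radius is 12 mm.

The subtracted cylinder has r = 12 mm.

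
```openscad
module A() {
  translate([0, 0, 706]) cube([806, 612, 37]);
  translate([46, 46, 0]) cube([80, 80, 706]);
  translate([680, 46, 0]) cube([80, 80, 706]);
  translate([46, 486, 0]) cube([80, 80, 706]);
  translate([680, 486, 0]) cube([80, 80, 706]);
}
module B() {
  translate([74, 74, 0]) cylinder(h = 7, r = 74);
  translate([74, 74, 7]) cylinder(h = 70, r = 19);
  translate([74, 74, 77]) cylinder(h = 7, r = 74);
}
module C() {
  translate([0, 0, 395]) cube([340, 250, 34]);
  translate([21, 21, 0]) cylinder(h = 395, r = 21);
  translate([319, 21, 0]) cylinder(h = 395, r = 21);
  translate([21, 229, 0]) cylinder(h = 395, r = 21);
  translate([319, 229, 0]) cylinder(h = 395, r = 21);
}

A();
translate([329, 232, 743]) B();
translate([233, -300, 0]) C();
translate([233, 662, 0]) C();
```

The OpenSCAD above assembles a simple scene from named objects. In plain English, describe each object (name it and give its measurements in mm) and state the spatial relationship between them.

A is a table: top 806 mm (x) × 612 mm (y), 37 mm thick, upper face at z = 743 mm, on four 80×80 mm square legs, each inset 46 mm from the nearest pair of top edges, running from z = 0 to the bottom of the top.

B is a spool: two coaxial disc flanges of radius 74 mm and thickness 7 mm, joined by a core cylinder of radius 19 mm and height 70 mm. The lower flange rests on z = 0 and the three cylinders share a vertical axis.

C is a simple wooden stool: a rectangular seat 340 mm (x) by 250 mm (y), 34 mm thick, top face at z = 429 mm, on four round legs, each 42 mm in diameter. The legs rest on z = 0, each leg's axis is inset half a diameter from the nearest pair of seat edges (so the leg's bounding box is flush with the corner).

The spool is on top of the table, centred. Two stools sit around the table at the −y, +y sides.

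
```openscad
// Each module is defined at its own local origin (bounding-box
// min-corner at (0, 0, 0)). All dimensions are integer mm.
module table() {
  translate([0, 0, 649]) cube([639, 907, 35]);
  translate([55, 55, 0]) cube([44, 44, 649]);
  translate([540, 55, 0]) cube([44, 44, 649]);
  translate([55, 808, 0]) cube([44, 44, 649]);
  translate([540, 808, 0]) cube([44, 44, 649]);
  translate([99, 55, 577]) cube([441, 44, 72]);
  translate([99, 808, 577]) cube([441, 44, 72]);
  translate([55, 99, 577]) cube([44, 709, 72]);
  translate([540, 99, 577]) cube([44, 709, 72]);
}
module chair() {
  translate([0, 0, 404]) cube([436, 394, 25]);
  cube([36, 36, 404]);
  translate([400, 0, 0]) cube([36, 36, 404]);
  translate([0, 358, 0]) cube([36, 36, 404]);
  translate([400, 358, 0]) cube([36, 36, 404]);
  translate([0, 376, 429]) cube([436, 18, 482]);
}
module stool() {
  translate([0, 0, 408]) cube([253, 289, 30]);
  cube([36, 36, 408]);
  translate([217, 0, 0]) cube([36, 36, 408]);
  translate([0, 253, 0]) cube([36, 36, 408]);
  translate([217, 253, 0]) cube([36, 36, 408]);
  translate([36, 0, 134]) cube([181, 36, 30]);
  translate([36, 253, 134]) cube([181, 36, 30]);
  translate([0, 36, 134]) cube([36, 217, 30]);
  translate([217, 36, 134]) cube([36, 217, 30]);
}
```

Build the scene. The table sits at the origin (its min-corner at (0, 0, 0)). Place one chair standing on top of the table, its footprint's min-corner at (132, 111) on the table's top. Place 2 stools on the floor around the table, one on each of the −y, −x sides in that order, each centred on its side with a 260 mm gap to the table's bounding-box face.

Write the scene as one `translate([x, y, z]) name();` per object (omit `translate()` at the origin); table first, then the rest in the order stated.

table();
translate([132, 111, 684]) chair();
translate([193, -549, 0]) stool();
translate([-513, 309, 0]) stool();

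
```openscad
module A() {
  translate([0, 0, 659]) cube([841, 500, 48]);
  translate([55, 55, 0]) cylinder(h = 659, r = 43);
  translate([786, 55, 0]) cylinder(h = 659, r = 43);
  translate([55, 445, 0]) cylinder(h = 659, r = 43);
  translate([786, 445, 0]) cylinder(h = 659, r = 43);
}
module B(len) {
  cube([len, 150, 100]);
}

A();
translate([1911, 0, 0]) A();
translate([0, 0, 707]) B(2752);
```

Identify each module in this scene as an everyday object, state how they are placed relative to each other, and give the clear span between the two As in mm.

Second table starts at x = 1911; first ends at x = 841; clear span = 1911 − 841 = 1070 mm.

A is a table. B is a beam. A beam spans the tops of two tables. The clear span between the two tables is 1070 mm.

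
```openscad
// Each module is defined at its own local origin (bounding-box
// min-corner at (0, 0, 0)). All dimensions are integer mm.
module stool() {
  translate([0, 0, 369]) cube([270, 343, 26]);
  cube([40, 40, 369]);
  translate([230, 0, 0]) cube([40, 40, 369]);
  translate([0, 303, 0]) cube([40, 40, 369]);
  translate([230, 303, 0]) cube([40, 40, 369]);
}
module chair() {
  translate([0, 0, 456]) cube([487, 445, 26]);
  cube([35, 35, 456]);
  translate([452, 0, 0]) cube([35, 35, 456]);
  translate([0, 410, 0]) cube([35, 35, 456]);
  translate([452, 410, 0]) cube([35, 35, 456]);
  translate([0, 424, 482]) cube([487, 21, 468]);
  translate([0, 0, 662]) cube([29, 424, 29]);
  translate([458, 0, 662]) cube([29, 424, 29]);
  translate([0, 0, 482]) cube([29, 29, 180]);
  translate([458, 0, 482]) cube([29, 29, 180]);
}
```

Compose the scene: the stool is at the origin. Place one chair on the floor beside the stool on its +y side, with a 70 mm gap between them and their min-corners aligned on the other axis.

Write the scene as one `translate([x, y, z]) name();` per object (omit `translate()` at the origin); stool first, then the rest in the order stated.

stool();
translate([0, 413, 0]) chair();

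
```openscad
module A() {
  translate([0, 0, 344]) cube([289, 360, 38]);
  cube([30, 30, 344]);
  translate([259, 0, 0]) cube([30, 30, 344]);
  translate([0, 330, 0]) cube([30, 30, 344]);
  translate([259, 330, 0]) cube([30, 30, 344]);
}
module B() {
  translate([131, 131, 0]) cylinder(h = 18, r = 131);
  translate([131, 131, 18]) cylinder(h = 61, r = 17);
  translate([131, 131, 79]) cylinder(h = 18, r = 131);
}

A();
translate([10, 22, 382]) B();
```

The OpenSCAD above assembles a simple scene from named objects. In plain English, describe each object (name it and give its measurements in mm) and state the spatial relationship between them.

A is a four-legged stool. The seat is 289×360 mm, 38 mm thick, top at z = 382 mm. It stands on four square legs, each 30×30 mm in cross-section, from z = 0 to the seat underside, each flush with a corner of the seat.

B is a spool: two coaxial disc flanges of radius 131 mm and thickness 18 mm, joined by a core cylinder of radius 17 mm and height 61 mm. The lower flange rests on z = 0 and the three cylinders share a vertical axis.

The spool is on top of the stool.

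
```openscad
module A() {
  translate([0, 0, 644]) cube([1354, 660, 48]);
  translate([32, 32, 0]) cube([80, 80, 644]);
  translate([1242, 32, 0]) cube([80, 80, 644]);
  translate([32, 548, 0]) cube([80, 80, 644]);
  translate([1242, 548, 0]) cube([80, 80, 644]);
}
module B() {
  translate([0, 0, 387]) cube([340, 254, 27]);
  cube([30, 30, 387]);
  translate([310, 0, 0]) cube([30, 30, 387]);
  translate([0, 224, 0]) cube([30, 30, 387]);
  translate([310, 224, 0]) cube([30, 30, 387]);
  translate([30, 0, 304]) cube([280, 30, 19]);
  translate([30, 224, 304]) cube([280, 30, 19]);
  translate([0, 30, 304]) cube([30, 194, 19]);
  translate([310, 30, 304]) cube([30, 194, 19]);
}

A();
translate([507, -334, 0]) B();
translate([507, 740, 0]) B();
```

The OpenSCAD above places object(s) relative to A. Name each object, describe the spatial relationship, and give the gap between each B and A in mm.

Each stool's nearest face is 80 mm from the table's bounding box.

A is a table. B is a stool. Two stools sit around the table at the −y, +y sides. The gap between each stool and the table is 80 mm.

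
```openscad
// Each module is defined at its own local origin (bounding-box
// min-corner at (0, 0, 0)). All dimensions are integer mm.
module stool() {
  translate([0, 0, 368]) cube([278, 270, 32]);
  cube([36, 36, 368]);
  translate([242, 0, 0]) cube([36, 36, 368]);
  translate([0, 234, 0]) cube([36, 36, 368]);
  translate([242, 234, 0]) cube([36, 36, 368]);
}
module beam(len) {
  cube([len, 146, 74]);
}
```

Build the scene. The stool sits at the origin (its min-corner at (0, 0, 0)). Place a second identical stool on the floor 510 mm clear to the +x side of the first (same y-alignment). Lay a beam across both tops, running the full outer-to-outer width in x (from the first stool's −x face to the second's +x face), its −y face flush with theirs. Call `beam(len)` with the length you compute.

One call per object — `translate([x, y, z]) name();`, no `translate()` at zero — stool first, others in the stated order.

stool();
translate([788, 0, 0]) stool();
translate([0, 0, 400]) beam(1066);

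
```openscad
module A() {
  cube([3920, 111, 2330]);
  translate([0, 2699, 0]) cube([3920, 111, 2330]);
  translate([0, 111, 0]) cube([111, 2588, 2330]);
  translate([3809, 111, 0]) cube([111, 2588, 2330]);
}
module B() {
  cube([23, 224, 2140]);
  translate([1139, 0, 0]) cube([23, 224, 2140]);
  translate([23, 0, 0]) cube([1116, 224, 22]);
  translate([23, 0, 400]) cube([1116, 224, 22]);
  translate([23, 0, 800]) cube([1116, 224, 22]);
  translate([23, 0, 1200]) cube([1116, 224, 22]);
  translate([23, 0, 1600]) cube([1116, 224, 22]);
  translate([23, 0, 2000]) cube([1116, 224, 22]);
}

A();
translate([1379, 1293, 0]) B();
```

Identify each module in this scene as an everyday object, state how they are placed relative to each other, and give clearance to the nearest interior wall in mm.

A is a house frame. B is a bookshelf. The bookshelf sits inside the house frame, centred. The clearance to the nearest interior wall is 1182 mm.

Clearances: x = 1268, y = 1182; minimum 1182 mm.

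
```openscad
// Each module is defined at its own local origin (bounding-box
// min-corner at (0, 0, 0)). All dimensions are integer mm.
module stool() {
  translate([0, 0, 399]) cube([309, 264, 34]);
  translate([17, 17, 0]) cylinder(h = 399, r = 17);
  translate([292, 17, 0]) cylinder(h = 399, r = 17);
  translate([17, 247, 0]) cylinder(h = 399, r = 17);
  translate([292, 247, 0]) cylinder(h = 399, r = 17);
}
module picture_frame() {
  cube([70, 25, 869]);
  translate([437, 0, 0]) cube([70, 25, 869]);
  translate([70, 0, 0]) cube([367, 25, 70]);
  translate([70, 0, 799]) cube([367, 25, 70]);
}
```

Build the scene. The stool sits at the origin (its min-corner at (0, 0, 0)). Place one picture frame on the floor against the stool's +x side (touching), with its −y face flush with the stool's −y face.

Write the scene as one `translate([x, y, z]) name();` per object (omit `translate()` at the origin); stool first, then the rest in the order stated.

stool();
translate([309, 0, 0]) picture_frame();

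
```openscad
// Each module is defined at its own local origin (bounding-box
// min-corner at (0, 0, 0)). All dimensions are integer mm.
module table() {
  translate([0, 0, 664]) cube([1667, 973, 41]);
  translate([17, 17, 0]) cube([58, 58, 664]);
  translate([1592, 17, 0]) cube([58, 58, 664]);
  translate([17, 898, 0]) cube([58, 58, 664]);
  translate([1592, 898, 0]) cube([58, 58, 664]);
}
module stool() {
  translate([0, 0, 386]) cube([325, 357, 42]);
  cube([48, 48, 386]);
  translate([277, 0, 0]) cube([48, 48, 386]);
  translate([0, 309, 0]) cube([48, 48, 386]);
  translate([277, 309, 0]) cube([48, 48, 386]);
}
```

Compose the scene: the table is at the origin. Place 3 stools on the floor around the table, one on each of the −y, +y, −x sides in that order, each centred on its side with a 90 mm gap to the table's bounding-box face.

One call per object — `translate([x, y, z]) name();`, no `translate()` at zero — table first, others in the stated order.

table();
translate([671, -447, 0]) stool();
translate([671, 1063, 0]) stool();
translate([-415, 308, 0]) stool();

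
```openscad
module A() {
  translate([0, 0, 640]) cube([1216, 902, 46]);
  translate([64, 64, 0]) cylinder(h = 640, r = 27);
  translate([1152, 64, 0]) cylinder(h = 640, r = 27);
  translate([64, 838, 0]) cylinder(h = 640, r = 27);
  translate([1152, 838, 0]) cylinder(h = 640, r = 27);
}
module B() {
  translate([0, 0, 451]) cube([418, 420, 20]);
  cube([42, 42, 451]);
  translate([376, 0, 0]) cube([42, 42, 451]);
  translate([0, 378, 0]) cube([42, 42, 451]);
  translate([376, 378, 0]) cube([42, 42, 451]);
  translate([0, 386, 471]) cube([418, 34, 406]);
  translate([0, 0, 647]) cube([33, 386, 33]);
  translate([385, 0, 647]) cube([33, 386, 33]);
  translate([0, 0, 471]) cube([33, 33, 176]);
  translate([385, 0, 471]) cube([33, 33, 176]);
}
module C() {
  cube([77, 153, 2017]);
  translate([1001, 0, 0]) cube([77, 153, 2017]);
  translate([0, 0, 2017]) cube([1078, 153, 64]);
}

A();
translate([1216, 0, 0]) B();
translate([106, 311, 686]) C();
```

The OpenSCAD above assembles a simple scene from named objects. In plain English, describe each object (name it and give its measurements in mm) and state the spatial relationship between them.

A is a table: top 1216 mm (x) × 902 mm (y), 46 mm thick, upper face at z = 686 mm, on four round legs of 54 mm diameter, each leg's bounding box inset 37 mm from the nearest pair of top edges, running from z = 0 to the bottom of the top.

B is a chair: 418×420 mm seat, 20 mm thick, top at z = 471 mm, on four 42 mm square corner legs flush with the seat edges. A 34 mm thick backrest slab spans the full seat width, extending 406 mm above the seat top, its back face flush with the seat's +y edge. Two armrests of 33×33 mm section run along each side from the seat's front edge to the front of the backrest, top faces 209 mm above the seat top and outer faces flush with the seat's x-edges; a 33×33 mm post under the front of each armrest stands on the seat at the front corner.

C is a rectangular door frame: two vertical jambs of 77×153 mm section, 2017 mm tall, with a clear opening 924 mm wide between their inner faces. A header 64 mm tall and 153 mm deep lies on top of the jambs and spans the full outside width.

The chair is against the table's +x side, with their −y faces flush. The door frame is on top of the table.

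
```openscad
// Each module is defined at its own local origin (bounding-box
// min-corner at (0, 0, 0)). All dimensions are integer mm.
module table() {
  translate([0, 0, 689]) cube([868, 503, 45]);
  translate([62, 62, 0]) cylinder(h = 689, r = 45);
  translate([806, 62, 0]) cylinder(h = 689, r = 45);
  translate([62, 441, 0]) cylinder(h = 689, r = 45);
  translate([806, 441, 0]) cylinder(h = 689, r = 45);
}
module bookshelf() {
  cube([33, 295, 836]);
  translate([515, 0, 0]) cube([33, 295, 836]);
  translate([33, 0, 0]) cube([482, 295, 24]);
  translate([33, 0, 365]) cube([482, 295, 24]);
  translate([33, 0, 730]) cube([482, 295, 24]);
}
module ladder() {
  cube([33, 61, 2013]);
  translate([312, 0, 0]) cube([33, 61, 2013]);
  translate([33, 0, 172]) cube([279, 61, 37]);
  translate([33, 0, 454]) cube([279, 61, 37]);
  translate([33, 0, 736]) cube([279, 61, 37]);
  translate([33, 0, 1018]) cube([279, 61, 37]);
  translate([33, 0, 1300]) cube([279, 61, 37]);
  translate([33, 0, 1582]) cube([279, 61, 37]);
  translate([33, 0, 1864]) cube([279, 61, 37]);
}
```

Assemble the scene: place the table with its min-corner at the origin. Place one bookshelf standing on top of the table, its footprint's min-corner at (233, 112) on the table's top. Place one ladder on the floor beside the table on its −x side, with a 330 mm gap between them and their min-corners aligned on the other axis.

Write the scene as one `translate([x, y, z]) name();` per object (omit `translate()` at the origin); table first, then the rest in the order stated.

table();
translate([233, 112, 734]) bookshelf();
translate([-675, 0, 0]) ladder();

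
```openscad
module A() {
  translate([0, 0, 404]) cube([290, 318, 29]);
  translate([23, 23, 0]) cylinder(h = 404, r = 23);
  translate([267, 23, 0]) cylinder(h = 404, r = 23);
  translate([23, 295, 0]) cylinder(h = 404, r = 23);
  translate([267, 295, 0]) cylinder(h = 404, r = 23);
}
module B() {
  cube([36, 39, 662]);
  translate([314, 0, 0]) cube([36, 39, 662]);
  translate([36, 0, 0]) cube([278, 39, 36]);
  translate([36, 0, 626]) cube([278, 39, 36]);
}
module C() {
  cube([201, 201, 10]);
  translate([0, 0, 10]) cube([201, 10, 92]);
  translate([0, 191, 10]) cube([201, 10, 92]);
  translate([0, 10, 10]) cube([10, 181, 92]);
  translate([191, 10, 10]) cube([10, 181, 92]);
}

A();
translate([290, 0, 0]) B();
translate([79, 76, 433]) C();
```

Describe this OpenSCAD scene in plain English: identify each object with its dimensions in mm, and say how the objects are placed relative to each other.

A is a four-legged stool. The seat is 290×318 mm, 29 mm thick, top at z = 433 mm. It stands on four round legs, each 46 mm in diameter, from z = 0 to the seat underside, each leg's axis is inset half a diameter from the nearest pair of seat edges (so the leg's bounding box is flush with the corner).

B is a picture frame with a 278×590 mm rectangular opening (x by z) and a uniform 36 mm border on every side. Frame depth is 39 mm along y. It is built from two vertical stiles running the full outside height and two horizontal rails spanning the gap between the stiles.

C is an open-topped rectangular box: outside dimensions 201×201×102 mm, with a uniform wall and base thickness of 10 mm. The base is a full 201×201 slab on the floor; four walls sit on top of the base. The front and back walls (the −y and +y sides) span the full width; the two side walls fit between them.

The picture frame is against the stool's +x side, with their −y faces flush. The open box is on top of the stool.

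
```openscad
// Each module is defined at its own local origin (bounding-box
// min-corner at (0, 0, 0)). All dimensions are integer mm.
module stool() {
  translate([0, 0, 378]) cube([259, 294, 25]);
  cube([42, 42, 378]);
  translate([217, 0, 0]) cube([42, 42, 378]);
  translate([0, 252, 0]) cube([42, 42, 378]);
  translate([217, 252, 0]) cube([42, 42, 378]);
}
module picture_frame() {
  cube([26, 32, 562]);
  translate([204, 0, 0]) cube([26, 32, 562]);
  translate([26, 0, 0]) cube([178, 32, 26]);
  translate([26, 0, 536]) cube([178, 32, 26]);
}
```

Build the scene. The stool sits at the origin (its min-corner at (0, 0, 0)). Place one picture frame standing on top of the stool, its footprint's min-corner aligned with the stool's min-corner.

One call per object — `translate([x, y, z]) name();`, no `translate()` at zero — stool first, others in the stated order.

stool();
translate([0, 0, 403]) picture_frame();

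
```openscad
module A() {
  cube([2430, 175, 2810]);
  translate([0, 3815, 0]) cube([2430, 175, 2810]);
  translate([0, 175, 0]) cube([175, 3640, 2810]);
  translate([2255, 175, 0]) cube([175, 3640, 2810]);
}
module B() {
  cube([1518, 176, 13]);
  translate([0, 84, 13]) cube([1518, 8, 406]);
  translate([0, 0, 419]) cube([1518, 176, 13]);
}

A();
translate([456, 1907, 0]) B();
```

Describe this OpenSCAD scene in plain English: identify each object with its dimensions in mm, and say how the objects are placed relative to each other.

A is the wall frame of a small rectangular building: four walls, each 2810 mm tall and 175 mm thick, enclosing a footprint 2430 mm (x) by 3990 mm (y) outside-to-outside, with no floor or roof. The front and back walls (the −y and +y sides) span the full width; the two side walls fit between them.

B is an I-beam lying along x, 1518 mm long. Overall section height 432 mm. Two flanges 176 mm wide (y) and 13 mm thick, one on the floor and one at the top; a web 8 mm thick runs between them, centred on the flange width.

The I-beam sits inside the house frame, centred.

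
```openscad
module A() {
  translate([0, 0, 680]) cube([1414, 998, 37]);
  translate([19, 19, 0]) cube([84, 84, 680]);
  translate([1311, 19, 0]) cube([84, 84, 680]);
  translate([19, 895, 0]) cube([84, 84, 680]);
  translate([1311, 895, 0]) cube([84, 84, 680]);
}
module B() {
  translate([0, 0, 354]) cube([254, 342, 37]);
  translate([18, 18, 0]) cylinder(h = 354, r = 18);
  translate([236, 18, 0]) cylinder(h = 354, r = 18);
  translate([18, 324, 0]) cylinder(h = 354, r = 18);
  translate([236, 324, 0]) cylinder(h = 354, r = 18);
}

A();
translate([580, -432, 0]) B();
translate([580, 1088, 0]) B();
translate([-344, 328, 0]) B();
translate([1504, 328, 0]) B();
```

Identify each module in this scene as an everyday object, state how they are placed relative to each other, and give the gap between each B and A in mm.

A is a table. B is a stool. Four stools sit around the table at the −y, +y, −x, +x sides. The gap between each stool and the table is 90 mm.

Each stool's nearest face is 90 mm from the table's bounding box.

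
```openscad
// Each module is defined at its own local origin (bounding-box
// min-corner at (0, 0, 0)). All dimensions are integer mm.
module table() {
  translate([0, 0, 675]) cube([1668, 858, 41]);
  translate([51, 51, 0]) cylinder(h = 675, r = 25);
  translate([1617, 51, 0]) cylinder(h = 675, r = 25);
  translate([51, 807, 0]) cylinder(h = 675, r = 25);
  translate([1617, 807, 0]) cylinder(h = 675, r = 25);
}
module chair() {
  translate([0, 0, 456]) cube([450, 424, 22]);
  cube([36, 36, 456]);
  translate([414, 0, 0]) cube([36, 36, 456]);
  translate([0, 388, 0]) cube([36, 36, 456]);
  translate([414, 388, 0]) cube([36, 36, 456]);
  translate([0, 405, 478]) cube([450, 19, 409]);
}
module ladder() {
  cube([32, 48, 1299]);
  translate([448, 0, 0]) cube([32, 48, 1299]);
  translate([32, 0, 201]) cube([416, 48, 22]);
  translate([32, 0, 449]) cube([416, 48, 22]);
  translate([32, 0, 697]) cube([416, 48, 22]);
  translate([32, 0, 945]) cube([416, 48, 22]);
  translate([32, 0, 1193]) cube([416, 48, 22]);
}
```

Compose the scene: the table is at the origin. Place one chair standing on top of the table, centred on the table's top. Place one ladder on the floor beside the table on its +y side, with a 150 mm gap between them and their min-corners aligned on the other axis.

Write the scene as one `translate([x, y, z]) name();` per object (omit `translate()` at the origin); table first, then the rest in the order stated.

table();
translate([609, 217, 716]) chair();
translate([0, 1008, 0]) ladder();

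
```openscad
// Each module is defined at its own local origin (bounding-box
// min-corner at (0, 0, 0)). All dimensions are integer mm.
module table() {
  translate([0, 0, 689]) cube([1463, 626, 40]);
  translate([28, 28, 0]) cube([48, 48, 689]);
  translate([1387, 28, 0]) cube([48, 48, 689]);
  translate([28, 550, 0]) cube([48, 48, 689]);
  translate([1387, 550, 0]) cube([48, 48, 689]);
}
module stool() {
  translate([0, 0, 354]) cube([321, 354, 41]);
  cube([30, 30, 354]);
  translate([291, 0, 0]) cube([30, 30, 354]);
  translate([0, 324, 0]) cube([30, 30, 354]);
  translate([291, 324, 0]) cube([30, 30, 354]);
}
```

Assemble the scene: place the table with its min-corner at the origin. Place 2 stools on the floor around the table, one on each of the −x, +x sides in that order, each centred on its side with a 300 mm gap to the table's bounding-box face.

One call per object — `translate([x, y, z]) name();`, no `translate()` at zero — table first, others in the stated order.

table();
translate([-621, 136, 0]) stool();
translate([1763, 136, 0]) stool();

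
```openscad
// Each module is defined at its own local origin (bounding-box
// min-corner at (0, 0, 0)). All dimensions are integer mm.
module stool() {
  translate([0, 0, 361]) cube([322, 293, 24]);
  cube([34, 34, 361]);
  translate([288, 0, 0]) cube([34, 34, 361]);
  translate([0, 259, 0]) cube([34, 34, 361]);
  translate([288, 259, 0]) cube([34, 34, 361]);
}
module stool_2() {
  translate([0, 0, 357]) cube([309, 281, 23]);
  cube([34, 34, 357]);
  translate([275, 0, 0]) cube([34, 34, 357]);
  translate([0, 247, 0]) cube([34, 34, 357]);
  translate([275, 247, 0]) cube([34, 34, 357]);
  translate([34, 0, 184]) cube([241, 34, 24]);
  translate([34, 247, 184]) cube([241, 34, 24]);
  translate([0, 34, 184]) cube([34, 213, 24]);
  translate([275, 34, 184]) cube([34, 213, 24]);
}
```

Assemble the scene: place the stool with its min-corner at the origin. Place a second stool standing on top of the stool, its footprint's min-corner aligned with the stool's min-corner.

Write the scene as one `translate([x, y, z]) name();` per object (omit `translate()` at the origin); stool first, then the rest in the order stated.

stool();
translate([0, 0, 385]) stool_2();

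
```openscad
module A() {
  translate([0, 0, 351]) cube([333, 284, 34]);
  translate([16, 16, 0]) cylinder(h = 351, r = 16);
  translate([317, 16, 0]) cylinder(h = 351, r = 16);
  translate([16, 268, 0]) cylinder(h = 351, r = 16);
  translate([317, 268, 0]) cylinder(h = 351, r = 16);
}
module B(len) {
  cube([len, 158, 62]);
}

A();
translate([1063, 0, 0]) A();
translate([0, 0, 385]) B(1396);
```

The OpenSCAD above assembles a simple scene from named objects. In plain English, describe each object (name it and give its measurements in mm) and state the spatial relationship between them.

A is a four-legged stool. The seat is a 333×284×34 mm slab whose top surface is at z = 385 mm; four round legs, each 32 mm in diameter, run from the floor (z = 0) to the underside of the seat, each leg's axis is inset half a diameter from the nearest pair of seat edges (so the leg's bounding box is flush with the corner).

B is a rectangular beam 1396 mm long (x), 158 mm deep (y), 62 mm thick (z).

The beam spans the tops of two stools placed 730 mm apart, resting at z = 385 mm.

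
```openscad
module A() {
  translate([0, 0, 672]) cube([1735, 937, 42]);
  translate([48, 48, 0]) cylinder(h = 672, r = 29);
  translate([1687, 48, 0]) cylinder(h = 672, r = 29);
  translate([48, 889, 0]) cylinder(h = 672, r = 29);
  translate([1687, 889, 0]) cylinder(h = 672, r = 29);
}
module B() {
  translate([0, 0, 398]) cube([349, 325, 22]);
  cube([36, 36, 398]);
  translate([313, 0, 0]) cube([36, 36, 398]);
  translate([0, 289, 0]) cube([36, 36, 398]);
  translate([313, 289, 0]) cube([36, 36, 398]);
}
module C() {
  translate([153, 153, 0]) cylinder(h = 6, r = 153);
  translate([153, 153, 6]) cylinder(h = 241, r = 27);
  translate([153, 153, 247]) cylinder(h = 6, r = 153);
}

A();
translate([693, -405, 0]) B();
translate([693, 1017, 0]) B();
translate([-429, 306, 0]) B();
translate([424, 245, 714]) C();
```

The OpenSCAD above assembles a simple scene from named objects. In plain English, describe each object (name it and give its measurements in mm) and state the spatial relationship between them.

A is a rectangular dining table. The top is 1735×937×42 mm with its upper surface at z = 714 mm. It stands on four round legs of 58 mm diameter, each leg's bounding box inset 19 mm from the nearest pair of top edges, running from the floor to the underside of the top.

B is a four-legged stool. The seat is a 349×325×22 mm slab whose top surface is at z = 420 mm; four square legs, each 36×36 mm in cross-section, run from the floor (z = 0) to the underside of the seat, each flush with a corner of the seat.

C is a spool: two coaxial disc flanges of radius 153 mm and thickness 6 mm, joined by a core cylinder of radius 27 mm and height 241 mm. The lower flange rests on z = 0 and the three cylinders share a vertical axis.

Three stools sit around the table at the −y, +y, −x sides. The spool is on top of the table.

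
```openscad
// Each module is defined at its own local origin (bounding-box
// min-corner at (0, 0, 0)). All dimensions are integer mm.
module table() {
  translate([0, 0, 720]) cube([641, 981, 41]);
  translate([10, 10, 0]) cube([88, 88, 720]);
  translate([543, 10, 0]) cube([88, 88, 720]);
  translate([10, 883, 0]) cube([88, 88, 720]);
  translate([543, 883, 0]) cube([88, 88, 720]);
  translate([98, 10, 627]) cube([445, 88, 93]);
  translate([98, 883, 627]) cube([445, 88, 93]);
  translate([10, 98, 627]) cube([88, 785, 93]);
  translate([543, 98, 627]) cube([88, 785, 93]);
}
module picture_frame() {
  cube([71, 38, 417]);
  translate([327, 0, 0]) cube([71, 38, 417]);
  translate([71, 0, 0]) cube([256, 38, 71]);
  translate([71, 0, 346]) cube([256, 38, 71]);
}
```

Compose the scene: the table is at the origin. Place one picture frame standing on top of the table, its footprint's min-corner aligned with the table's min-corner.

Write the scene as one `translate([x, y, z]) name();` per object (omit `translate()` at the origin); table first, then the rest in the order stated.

table();
translate([0, 0, 761]) picture_frame();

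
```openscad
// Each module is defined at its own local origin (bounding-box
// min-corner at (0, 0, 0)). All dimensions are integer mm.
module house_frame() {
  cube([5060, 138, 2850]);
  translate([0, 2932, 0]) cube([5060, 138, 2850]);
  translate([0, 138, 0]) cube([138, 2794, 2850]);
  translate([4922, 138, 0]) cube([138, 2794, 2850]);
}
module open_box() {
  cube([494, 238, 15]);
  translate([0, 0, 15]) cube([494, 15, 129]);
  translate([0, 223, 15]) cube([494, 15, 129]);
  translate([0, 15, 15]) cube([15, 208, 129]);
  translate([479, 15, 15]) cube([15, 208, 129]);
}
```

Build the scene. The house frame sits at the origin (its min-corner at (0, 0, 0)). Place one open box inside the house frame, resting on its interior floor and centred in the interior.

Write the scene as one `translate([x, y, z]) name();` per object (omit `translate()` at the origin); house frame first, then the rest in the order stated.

house_frame();
translate([2283, 1416, 0]) open_box();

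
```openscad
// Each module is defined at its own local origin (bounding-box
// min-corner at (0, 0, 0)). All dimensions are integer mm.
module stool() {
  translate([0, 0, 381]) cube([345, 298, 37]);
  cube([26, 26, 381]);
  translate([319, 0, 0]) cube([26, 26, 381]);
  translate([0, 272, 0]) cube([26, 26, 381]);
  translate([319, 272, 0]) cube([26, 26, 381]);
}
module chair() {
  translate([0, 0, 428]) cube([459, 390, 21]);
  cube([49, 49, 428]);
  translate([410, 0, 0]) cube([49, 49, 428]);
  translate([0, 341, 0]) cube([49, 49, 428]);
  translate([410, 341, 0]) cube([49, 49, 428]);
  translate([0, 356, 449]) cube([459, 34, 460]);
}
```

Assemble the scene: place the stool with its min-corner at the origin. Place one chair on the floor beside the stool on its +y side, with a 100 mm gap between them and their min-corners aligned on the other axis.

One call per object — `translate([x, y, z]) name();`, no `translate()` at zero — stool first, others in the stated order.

stool();
translate([0, 398, 0]) chair();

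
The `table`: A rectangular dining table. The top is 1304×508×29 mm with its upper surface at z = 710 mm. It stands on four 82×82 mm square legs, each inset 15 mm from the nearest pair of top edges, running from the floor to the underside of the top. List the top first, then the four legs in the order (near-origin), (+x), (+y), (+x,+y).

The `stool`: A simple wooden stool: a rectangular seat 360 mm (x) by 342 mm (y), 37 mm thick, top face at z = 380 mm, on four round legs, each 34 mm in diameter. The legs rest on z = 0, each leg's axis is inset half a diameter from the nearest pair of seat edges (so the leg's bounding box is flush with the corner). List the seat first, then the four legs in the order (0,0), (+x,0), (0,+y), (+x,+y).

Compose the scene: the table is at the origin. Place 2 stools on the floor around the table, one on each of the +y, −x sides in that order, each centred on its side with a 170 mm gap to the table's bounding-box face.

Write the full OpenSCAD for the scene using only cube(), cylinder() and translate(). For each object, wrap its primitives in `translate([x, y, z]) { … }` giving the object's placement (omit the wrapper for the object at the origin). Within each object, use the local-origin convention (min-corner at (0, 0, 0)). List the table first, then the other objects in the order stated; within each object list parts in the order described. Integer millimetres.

translate([0, 0, 681]) cube([1304, 508, 29]);
translate([15, 15, 0]) cube([82, 82, 681]);
translate([1207, 15, 0]) cube([82, 82, 681]);
translate([15, 411, 0]) cube([82, 82, 681]);
translate([1207, 411, 0]) cube([82, 82, 681]);
translate([472, 678, 0]) {
  translate([0, 0, 343]) cube([360, 342, 37]);
  translate([17, 17, 0]) cylinder(h = 343, r = 17);
  translate([343, 17, 0]) cylinder(h = 343, r = 17);
  translate([17, 325, 0]) cylinder(h = 343, r = 17);
  translate([343, 325, 0]) cylinder(h = 343, r = 17);
}
translate([-530, 83, 0]) {
  translate([0, 0, 343]) cube([360, 342, 37]);
  translate([17, 17, 0]) cylinder(h = 343, r = 17);
  translate([343, 17, 0]) cylinder(h = 343, r = 17);
  translate([17, 325, 0]) cylinder(h = 343, r = 17);
  translate([343, 325, 0]) cylinder(h = 343, r = 17);
}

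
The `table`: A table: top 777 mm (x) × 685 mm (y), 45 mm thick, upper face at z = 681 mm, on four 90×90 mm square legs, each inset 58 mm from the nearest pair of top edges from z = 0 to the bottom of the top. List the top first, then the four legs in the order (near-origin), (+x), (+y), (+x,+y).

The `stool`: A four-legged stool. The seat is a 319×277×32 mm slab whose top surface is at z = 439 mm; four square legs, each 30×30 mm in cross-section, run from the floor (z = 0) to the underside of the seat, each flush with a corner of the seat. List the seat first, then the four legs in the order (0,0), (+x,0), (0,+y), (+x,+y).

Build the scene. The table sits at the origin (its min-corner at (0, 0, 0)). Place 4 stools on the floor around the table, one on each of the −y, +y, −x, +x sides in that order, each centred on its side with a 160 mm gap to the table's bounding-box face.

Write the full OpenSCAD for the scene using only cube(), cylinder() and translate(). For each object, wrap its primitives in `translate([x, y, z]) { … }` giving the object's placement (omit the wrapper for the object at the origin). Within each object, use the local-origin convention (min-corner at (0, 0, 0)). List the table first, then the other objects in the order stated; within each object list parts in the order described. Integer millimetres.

translate([0, 0, 636]) cube([777, 685, 45]);
translate([58, 58, 0]) cube([90, 90, 636]);
translate([629, 58, 0]) cube([90, 90, 636]);
translate([58, 537, 0]) cube([90, 90, 636]);
translate([629, 537, 0]) cube([90, 90, 636]);
translate([229, -437, 0]) {
  translate([0, 0, 407]) cube([319, 277, 32]);
  cube([30, 30, 407]);
  translate([289, 0, 0]) cube([30, 30, 407]);
  translate([0, 247, 0]) cube([30, 30, 407]);
  translate([289, 247, 0]) cube([30, 30, 407]);
}
translate([229, 845, 0]) {
  translate([0, 0, 407]) cube([319, 277, 32]);
  cube([30, 30, 407]);
  translate([289, 0, 0]) cube([30, 30, 407]);
  translate([0, 247, 0]) cube([30, 30, 407]);
  translate([289, 247, 0]) cube([30, 30, 407]);
}
translate([-479, 204, 0]) {
  translate([0, 0, 407]) cube([319, 277, 32]);
  cube([30, 30, 407]);
  translate([289, 0, 0]) cube([30, 30, 407]);
  translate([0, 247, 0]) cube([30, 30, 407]);
  translate([289, 247, 0]) cube([30, 30, 407]);
}
translate([937, 204, 0]) {
  translate([0, 0, 407]) cube([319, 277, 32]);
  cube([30, 30, 407]);
  translate([289, 0, 0]) cube([30, 30, 407]);
  translate([0, 247, 0]) cube([30, 30, 407]);
  translate([289, 247, 0]) cube([30, 30, 407]);
}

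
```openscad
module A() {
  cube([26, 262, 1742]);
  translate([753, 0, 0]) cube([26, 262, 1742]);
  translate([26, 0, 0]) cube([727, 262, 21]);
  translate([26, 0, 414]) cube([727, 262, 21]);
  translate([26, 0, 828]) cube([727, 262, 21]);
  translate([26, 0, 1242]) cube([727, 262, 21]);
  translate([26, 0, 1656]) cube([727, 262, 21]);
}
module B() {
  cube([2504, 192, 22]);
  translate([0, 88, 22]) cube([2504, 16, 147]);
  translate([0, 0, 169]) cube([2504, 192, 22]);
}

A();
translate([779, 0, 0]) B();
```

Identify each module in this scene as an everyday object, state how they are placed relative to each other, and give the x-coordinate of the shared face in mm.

A is a bookshelf. B is an I-beam. The I-beam is against the bookshelf's +x side, with their −y faces flush. The x-coordinate of the shared face is 779 mm.

The bookshelf's +x face and the I-beam's −x face are both at x = 779 mm.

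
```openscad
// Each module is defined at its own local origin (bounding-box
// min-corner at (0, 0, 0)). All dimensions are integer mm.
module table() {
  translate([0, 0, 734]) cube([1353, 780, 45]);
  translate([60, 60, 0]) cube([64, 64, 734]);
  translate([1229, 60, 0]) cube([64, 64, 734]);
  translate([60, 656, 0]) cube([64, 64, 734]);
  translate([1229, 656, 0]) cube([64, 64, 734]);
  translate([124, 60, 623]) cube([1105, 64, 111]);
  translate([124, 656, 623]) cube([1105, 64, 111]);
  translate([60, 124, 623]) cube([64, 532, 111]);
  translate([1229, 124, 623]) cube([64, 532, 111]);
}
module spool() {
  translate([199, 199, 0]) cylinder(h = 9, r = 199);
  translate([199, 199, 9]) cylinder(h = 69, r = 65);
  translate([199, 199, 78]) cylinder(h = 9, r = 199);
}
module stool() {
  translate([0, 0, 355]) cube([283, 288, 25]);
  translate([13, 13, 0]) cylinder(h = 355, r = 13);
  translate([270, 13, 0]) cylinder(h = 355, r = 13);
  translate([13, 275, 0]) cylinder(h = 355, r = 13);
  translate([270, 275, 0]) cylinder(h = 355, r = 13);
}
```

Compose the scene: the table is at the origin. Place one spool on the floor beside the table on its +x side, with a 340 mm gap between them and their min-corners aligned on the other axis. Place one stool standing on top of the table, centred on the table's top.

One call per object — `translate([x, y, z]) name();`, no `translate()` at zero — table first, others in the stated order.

table();
translate([1693, 0, 0]) spool();
translate([535, 246, 779]) stool();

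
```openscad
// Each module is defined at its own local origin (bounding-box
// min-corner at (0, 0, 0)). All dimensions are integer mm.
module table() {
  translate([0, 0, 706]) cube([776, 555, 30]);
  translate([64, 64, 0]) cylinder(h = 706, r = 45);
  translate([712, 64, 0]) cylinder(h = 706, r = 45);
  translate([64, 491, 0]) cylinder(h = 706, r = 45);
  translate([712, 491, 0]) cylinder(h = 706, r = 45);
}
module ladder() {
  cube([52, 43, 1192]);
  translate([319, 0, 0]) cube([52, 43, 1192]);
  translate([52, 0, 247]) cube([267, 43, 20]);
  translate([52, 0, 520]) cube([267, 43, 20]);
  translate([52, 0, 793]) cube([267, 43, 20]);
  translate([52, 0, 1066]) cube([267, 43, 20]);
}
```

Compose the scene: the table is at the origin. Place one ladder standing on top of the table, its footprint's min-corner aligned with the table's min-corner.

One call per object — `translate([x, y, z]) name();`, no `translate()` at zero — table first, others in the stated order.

table();
translate([0, 0, 736]) ladder();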